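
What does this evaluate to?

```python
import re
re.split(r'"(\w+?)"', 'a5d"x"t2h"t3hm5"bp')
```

['a5d', 'x', 't2h', 't3hm5', 'bp']

With a capturing group present, the delimiter's captured portion is kept in the result list.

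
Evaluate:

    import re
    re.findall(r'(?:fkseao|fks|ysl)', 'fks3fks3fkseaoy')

Alternation isn't longest-match — the leftmost alternative that fits at this position is chosen.
Scanning left to right: at [0:3] → 'fks'; at [4:7] → 'fks'; at [8:14] → 'fkseao'.
`findall` yields the raw match text (3 of them) because the pattern has no groups.

['fks', 'fks', 'fkseao']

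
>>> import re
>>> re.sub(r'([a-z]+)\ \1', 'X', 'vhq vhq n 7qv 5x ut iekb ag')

The backreference `\1` re-matches whatever the first group consumed, character for character.
Matches: at [0:7] → 'vhq vhq'.
`sub` substitutes 'X' at each match site.

'X n 7qv 5x ut iekb ag'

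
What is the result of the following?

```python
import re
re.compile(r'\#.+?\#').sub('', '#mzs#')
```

''

Matches: at [0:5] → '#mzs#'.
Every occurrence is swapped for ''.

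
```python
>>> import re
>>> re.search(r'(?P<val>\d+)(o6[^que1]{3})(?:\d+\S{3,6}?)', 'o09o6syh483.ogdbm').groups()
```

The match spans [1:14] → '09o6syh483.og'.
Captured: group 1 = '09', group 2 = 'o6syh'.

('09', 'o6syh')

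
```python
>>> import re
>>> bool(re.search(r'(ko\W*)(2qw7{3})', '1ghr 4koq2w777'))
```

False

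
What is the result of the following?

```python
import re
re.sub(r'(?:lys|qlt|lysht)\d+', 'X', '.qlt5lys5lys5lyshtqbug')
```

`sub` substitutes 'X' at each match site.

'.XXXlyshtqbug'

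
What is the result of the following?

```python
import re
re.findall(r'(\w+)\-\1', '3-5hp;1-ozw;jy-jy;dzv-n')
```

The backreference `\1` re-matches whatever the first group consumed, character for character.
`findall` collects group 1 from the one match (1 total).

['jy']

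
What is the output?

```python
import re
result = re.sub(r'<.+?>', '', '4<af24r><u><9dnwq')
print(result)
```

Every occurrence is swapped for ''.

4<9dnwq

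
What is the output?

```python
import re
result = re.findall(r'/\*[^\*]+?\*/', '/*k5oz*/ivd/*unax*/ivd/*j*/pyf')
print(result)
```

['/*k5oz*/', '/*unax*/', '/*j*/']

Scanning left to right: at [0:8] → '/*k5oz*/'; at [11:19] → '/*unax*/'; at [22:27] → '/*j*/'.
No capturing groups, so `findall` returns the 3 full match strings.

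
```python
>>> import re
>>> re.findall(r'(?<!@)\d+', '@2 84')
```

['84']

The negative lookahead/lookbehind blocks any match where the forbidden context is present.
Matches: at [3:5] → '84'.
No capturing groups, so `findall` returns the 1 full match string.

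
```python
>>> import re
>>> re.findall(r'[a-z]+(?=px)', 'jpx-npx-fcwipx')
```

['j', 'n', 'fcwi']

Lookahead/lookbehind check context without consuming it, so the matched span excludes the asserted characters.
Since nothing is captured, `findall` lists the 3 matched substrings directly.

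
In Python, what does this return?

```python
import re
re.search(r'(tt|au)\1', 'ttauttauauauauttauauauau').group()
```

'auau'

`\1` has to match the exact text group 1 already captured.
The match spans [6:10] → 'auau'.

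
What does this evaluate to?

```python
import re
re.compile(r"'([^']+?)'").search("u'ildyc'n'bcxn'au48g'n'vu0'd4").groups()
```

('ildyc',)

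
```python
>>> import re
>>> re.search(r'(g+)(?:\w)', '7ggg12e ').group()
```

The pattern matches one or more of a literal 'g' (captured); then a word character (non-capturing group).
`search` walks the string left to right and returns the first match it finds.
The match spans [1:5] → 'ggg1'.
Captured: group 1 = 'ggg'.

'ggg1'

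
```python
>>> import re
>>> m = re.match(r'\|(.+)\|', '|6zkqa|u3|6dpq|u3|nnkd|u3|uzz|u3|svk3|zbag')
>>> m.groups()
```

('6zkqa|u3|6dpq|u3|nnkd|u3|uzz|u3|svk3',)

`match` is anchored at position 0; if the pattern doesn't fit there, it returns None.
The match spans [0:38] → '|6zkqa|u3|6dpq|u3|nnkd|u3|uzz|u3|svk3|'.
Captured: group 1 = '6zkqa|u3|6dpq|u3|nnkd|u3|uzz|u3|svk3'.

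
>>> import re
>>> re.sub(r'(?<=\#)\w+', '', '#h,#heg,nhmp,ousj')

'#,#,nhmp,ousj'

Lookahead/lookbehind check context without consuming it, so the matched span excludes the asserted characters.
Matches: at [1:2] → 'h'; at [4:7] → 'heg'.
`sub` substitutes '' at each match site.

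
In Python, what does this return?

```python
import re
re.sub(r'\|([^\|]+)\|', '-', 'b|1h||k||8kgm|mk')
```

'b---mk'

Matches: at [1:5] → '|1h|'; at [5:8] → '|k|'; at [8:14] → '|8kgm|'.
Each match is replaced by '-'.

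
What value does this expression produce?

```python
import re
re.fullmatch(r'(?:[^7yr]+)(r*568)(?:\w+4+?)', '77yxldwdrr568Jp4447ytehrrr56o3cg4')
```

None

The pattern matches one or more of any character except [7yr] (non-capturing group); then zero or more of the literal 'r', then the literal '568' (captured); then one or more of a word character, then one or more of a literal '4' (lazy) (non-capturing group).
`re.fullmatch` requires the pattern to consume the entire string.
Here the string isn't matched end-to-end, so the call returns None.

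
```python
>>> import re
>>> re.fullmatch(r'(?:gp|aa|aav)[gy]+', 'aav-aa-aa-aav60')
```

None

`fullmatch` succeeds only if the pattern covers the string from start to end.
Here there's no way to consume every character, so the call returns None.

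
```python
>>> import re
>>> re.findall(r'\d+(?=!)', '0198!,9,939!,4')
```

['0198', '939']

Lookahead/lookbehind check context without consuming it, so the matched span excludes the asserted characters.
With no groups in the pattern, `findall` gives back each whole match — 2 here.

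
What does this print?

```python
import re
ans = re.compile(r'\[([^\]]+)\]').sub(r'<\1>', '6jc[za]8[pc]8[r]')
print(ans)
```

6jc<za>8<pc>8<r>

Matches: at [3:7] → '[za]'; at [8:12] → '[pc]'; at [13:16] → '[r]'.
The replacement refers to a captured group, so each match is rewritten using its own captured text.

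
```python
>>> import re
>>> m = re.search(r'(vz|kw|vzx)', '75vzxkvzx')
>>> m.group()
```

'vz'

Alternation isn't longest-match — the leftmost alternative that fits at this position is chosen.
The match spans [2:4] → 'vz'.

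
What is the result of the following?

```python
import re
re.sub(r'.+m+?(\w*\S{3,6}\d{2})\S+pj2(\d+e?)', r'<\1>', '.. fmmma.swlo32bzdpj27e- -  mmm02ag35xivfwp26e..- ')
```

'<a.swlo32>- -  mmm02ag35xivfwp26e..- '

`\1` in the replacement pulls in group 1's text for each match.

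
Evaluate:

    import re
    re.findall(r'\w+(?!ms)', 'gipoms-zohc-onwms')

['gipoms', 'zohc', 'onwms']

Because the assertion is negative and zero-width, positions next to the forbidden text are skipped.
Since nothing is captured, `findall` lists the 3 matched substrings directly.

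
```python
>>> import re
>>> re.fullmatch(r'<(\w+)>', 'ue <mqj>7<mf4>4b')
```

For `fullmatch`, every character of the input must be accounted for by the pattern.
Here there's no way to consume every character, so the call returns None.

None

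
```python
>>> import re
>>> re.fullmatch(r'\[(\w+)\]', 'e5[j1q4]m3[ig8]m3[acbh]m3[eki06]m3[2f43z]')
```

None

`re.fullmatch` requires the pattern to consume the entire string.
Here the pattern can't cover the whole string, so the call returns None.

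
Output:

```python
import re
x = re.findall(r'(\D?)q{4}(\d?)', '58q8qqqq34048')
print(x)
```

Pattern: optionally a non-digit (captured); then exactly 4 of a literal 'q'; then optionally a digit (captured).
Scanning left to right: at [4:9] match 'qqqq3', groups = ('', '3').
With 2 capturing groups, `findall` returns a 2-tuple per match.

[('', '3')]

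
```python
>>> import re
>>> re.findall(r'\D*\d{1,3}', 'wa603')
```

['wa603']

This matches zero or more of a non-digit; then 1 to 3 of a digit.
Scanning left to right: at [0:5] → 'wa603'.
`findall` yields the raw match text (1 of them) because the pattern has no groups.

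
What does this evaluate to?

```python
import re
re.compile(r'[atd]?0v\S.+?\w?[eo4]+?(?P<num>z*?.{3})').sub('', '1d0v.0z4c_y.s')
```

This matches optionally one of [atd], then the literal '0v', then a non-whitespace character; then one or more of any character (lazy), then optionally a word character, then one or more of one of [eo4] (lazy); then zero or more of the literal 'z' (lazy), then exactly 3 of any character (captured as 'num').
`sub` substitutes '' at each match site.

'1.s'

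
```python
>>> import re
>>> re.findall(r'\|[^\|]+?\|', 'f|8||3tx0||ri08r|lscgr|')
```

Scanning left to right: at [1:4] → '|8|'; at [4:10] → '|3tx0|'; at [10:17] → '|ri08r|'.
`findall` yields the raw match text (3 of them) because the pattern has no groups.

['|8|', '|3tx0|', '|ri08r|']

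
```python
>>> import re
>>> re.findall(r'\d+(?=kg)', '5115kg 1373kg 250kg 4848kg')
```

['5115', '1373', '250', '4848']

The lookaround is zero-width — it requires the adjacent text to match without consuming it, so the asserted text isn't part of the match.
Walking the string: at [0:4] → '5115'; at [7:11] → '1373'; at [14:17] → '250'; at [20:24] → '4848'.
No capturing groups, so `findall` returns the 4 full match strings.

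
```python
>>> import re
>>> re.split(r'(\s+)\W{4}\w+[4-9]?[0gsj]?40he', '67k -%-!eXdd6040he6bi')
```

['67k', ' ', '6bi']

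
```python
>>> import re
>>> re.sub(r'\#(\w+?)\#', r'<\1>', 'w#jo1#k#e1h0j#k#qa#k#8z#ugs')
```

'w<jo1>k<e1h0j>k<qa>k<8z>ugs'

Matches: at [1:6] → '#jo1#'; at [7:14] → '#e1h0j#'; at [15:19] → '#qa#'; at [20:24] → '#8z#'.
`\1` in the replacement pulls in group 1's text for each match.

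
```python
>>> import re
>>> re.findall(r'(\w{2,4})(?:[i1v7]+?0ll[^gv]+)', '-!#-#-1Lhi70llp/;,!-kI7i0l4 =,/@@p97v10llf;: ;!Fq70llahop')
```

Pattern: 2 to 4 of a word character (captured); then one or more of one of [i1v7] (lazy), then the literal '0ll', then one or more of any character except [gv] (non-capturing group).
Walking the string: at [6:36] match '1Lhi70llp/;,!-kI7i0l4 =,/@@p97', group 1 = '1Lhi'; at [47:57] match 'Fq70llahop', group 1 = 'Fq'.
One capturing group, so `findall` returns just the captured substring from each match — 2 in all.

['1Lhi', 'Fq']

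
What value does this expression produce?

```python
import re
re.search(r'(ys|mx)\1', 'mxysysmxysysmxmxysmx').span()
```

(2, 6)

`\1` has to match the exact text group 1 already captured.
The match spans [2:6] → 'ysys'.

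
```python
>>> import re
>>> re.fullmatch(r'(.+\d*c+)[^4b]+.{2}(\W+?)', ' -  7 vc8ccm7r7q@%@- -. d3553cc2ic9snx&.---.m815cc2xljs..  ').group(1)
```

' -  7 vc8ccm7r7q@%@- -. d3553cc2ic9snx&.---.m815cc'

This matches one or more of any character, then zero or more of a digit, then one or more of the literal 'c' (captured); then one or more of any character except [4b]; then exactly 2 of any character; then one or more of a non-word character (lazy) (captured).
`fullmatch` succeeds only if the pattern covers the string from start to end.
The match spans [0:59] → ' -  7 vc8ccm7r7q@%@- -. d3553cc2ic9snx&.---.m815cc2xljs..  '.
Captured: group 1 = ' -  7 vc8ccm7r7q@%@- -. d3553cc2ic9snx&.---.m815cc', group 2 = ' '.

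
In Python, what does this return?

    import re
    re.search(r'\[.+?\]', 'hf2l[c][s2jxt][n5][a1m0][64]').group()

'[c]'

The `?` after the quantifier makes it lazy — it takes as little as possible before letting the rest of the pattern try.
The match spans [4:7] → '[c]'.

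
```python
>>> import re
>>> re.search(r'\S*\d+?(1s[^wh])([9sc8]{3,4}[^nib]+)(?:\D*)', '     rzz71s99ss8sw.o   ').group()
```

The match spans [5:23] → 'rzz71s99ss8sw.o   '.

'rzz71s99ss8sw.o   '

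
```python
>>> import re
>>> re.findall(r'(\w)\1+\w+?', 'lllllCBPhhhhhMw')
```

`\1` is not a pattern — it's the concrete string captured by group 1, re-applied verbatim.
With a single group, `findall` returns only what that group captured — 2 items.

['l', 'h']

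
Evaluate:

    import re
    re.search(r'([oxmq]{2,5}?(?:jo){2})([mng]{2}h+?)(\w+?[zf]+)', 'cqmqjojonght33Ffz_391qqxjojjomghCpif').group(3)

't33Ffz'

The match spans [1:17] → 'qmqjojonght33Ffz'.
Captured: group 1 = 'qmqjojo', group 2 = 'ngh', group 3 = 't33Ffz'.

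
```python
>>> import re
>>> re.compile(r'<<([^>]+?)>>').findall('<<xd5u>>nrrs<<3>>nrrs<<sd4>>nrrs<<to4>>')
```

['xd5u', '3', 'sd4', 'to4']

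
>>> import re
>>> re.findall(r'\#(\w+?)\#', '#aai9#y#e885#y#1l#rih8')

Walking the string: at [0:6] match '#aai9#', group 1 = 'aai9'; at [7:13] match '#e885#', group 1 = 'e885'; at [14:18] match '#1l#', group 1 = '1l'.
`findall` collects group 1 from each match (3 total).

['aai9', 'e885', '1l']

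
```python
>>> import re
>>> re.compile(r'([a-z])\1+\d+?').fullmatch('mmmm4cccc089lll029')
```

`re.fullmatch` is like wrapping the pattern in `^…$` (in single-line mode).
Here the string isn't matched end-to-end, so the call returns None.

None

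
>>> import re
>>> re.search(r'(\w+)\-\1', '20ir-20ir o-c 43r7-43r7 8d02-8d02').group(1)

'20ir'

`\1` has to match the exact text group 1 already captured.
`search` walks the string left to right and returns the first match it finds.
The match spans [0:9] → '20ir-20ir'.
Captured: group 1 = '20ir'.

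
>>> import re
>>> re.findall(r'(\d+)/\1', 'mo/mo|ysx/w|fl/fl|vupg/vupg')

[]

`\1` has to match the exact text group 1 already captured.
With a single group, `findall` returns only what that group captured — 0 items.
Nothing in the string satisfies the pattern, so the list is empty.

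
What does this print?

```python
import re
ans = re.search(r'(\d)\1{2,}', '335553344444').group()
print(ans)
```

555

A backreference is literal: `\1` must see the identical characters the first group matched.
`re.search` tries every starting position until one works.
The match spans [2:5] → '555'.
Captured: group 1 = '5'.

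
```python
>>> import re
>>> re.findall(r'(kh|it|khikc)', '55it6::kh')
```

['it', 'kh']

`findall` collects group 1 from each match (2 total).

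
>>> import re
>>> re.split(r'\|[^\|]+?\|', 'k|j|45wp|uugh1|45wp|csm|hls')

Matches to split on: at [1:4] → '|j|'; at [8:15] → '|uugh1|'; at [19:24] → '|csm|'.
Splitting on the pattern gives 4 pieces.

['k', '45wp', '45wp', 'hls']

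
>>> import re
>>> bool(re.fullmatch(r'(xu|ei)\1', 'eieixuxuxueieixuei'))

False

`\1` is not a pattern — it's the concrete string captured by group 1, re-applied verbatim.
`re.fullmatch` is like wrapping the pattern in `^…$` (in single-line mode).
Here the string isn't matched end-to-end, so the call returns None, and `bool(None)` is False.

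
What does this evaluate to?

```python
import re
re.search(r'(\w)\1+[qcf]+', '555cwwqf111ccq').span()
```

(0, 4)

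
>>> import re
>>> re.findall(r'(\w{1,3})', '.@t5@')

['t5']

The pattern matches 1 to 3 of a word character (captured).
Because there's exactly one group, `findall` drops the full match and keeps group 1 from the one hit.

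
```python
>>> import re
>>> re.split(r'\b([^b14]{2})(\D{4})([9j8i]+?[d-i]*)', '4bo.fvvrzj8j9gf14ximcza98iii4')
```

['4bo', '.f', 'vvrz', 'j', '8j9gf14ximcza98iii4']

The pattern matches a word boundary (`\b`, zero-width); then exactly 2 of any character except [b14] (captured); then exactly 4 of a non-digit (captured); then one or more of one of [9j8i] (lazy), then zero or more of a character in [d-i] (captured).
Because the quantifier is non-greedy, it stops expanding at the earliest point where the rest of the pattern can succeed.
Matches to split on: at [3:10] → '.fvvrzj'.
With a capturing group present, the delimiter's captured portion is kept in the result list.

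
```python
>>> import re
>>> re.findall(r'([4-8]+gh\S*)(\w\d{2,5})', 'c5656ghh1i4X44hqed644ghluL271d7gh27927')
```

This matches one or more of a character in [4-8], then the literal 'gh', then zero or more of a non-whitespace character (captured); then a word character, then 2 to 5 of a digit (captured).
`findall` packs the 2 group values into a tuple for every match.

[('5656ghh1i4X44hqed644ghluL271d7gh27', '927')]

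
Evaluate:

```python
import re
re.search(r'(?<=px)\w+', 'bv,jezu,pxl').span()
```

The `(?=…)`/`(?<=…)` assertion just peeks at neighbouring text; it doesn't advance the match position.
The match spans [10:11] → 'l'.

(10, 11)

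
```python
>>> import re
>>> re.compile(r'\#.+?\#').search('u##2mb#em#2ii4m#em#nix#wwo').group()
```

'##2mb#'

Unlike `match`, `search` isn't anchored — it looks for the pattern anywhere in the string.
The match spans [1:7] → '##2mb#'.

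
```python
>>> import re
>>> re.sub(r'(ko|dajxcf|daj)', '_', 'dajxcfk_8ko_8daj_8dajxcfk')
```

`|` is ordered: at each position the engine commits to the first alternative that works.
Matches: at [0:6] → 'dajxcf'; at [9:11] → 'ko'; at [13:16] → 'daj'; at [18:24] → 'dajxcf'.
`sub` substitutes '_' at each match site.

'_k_8__8__8_k'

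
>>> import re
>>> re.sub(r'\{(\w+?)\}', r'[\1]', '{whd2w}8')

'[whd2w]8'

Matches: at [0:7] → '{whd2w}'.
Each match is replaced using the text its own group 1 captured.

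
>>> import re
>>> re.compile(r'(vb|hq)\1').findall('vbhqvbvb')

['vb']

A backreference is literal: `\1` must see the identical characters the first group matched.
`findall` collects group 1 from the one match (1 total).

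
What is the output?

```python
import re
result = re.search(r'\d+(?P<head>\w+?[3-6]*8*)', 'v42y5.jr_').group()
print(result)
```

The match spans [1:5] → '42y5'.

42y5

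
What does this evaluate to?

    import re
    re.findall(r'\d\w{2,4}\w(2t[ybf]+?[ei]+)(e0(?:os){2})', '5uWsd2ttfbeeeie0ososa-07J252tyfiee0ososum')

Pattern: a digit, then 2 to 4 of a word character, then a word character; then the literal '2t', then one or more of one of [ybf] (lazy), then one or more of one of [ei] (captured); then the literal 'e0', then the literal 'os' repeated 2 times (captured).
2 groups means the one result is a tuple of 2 captured strings — 1 here.

[('2tyfie', 'e0osos')]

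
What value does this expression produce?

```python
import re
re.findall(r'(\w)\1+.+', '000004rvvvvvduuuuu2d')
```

['0']

The backreference `\1` re-matches whatever the first group consumed, character for character.
Because there's exactly one group, `findall` drops the full match and keeps group 1 from the one hit.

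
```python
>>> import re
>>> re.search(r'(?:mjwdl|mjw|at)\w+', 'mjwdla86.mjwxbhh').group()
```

`re.search` tries every starting position until one works.
The match spans [0:8] → 'mjwdla86'.

'mjwdla86'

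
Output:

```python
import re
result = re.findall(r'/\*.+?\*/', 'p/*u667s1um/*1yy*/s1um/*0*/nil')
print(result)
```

['/*u667s1um/*1yy*/', '/*0*/']

With the lazy modifier that quantifier settles for the fewest repetitions that let the rest of the pattern succeed (the atoms after it are unaffected and can still be greedy).
Scanning left to right: at [1:18] → '/*u667s1um/*1yy*/'; at [22:27] → '/*0*/'.
`findall` yields the raw match text (2 of them) because the pattern has no groups.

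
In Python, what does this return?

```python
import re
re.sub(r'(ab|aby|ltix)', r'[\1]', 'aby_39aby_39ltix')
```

'[ab]y_39[ab]y_39[ltix]'

Branches in `(...|...)` are attempted left-to-right; the first branch that allows the whole pattern to succeed is taken.
Matches: at [0:2] → 'ab'; at [6:8] → 'ab'; at [12:16] → 'ltix'.
`\1` in the replacement pulls in group 1's text for each match.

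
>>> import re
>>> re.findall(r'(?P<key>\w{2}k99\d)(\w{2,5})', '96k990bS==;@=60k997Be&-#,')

[('96k990', 'bS'), ('60k997', 'Be')]

The pattern matches exactly 2 of a word character, then the literal 'k99', then a digit (captured as 'key'); then 2 to 5 of a word character (captured).
Matches: at [0:8] match '96k990bS', groups = ('96k990', 'bS'); at [13:21] match '60k997Be', groups = ('60k997', 'Be').
`findall` packs the 2 group values into a tuple for every match.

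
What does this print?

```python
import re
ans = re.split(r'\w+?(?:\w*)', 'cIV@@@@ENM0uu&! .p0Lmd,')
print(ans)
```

This matches one or more of a word character (lazy); then zero or more of a word character (non-capturing group).
Matches to split on: at [0:3] → 'cIV'; at [7:13] → 'ENM0uu'; at [17:22] → 'p0Lmd'.
`split` removes every match and returns the 4 fragments in between.

['', '@@@@', '&! .', ',']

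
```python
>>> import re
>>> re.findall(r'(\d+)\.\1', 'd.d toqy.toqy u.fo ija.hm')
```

[]

`\1` is not a pattern — it's the concrete string captured by group 1, re-applied verbatim.
With a single group, `findall` returns only what that group captured — 0 items.
Nothing in the string satisfies the pattern, so the list is empty.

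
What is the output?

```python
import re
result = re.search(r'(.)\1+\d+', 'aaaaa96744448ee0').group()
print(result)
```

A backreference is literal: `\1` must see the identical characters the first group matched.
The match spans [0:13] → 'aaaaa96744448'.

aaaaa96744448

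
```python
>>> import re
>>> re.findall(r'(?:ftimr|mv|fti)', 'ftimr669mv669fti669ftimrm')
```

`|` is ordered: at each position the engine commits to the first alternative that works.
Matches: at [0:5] → 'ftimr'; at [8:10] → 'mv'; at [13:16] → 'fti'; at [19:24] → 'ftimr'.
No capturing groups, so `findall` returns the 4 full match strings.

['ftimr', 'mv', 'fti', 'ftimr']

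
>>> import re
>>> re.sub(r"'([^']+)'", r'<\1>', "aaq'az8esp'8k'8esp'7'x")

"aaq<az8esp>8k<8esp>7'x"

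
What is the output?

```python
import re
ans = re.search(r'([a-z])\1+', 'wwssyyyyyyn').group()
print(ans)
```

ww

The backreference `\1` re-matches whatever the first group consumed, character for character.
`search` walks the string left to right and returns the first match it finds.
The match spans [0:2] → 'ww'.
Captured: group 1 = 'w'.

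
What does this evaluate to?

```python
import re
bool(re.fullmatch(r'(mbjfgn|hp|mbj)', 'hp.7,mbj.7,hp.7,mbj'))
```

For `fullmatch`, every character of the input must be accounted for by the pattern.
Here the pattern can't cover the whole string, so the call returns None, and `bool(None)` is False.

False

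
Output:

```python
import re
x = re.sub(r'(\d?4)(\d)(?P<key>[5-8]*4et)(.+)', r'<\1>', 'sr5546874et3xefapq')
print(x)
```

sr5<54>

The pattern matches optionally a digit, then the literal '4' (captured); then a digit (captured); then zero or more of a character in [5-8], then the literal '4et' (captured as 'key'); then one or more of any character (captured).
Matches: at [3:18] → '546874et3xefapq'.
`\1` in the replacement pulls in group 1's text for each match.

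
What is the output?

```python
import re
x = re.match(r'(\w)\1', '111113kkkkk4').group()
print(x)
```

After group 1 captures some text, `\1` only succeeds where that same text appears again.
`re.match` only tries the pattern at the start of the string.
The match spans [0:2] → '11'.
Captured: group 1 = '1'.

11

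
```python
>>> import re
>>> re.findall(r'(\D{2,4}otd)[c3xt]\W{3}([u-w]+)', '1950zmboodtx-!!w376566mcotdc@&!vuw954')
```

[('mcotd', 'vuw')]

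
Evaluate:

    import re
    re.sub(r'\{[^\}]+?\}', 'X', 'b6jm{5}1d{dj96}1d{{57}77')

'b6jmX1dX1dX77'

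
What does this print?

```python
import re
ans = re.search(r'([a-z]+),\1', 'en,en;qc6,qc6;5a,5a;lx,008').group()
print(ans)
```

en,en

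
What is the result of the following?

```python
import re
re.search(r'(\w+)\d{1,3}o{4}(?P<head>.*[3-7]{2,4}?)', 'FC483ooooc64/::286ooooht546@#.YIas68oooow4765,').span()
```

The match spans [0:45] → 'FC483ooooc64/::286ooooht546@#.YIas68oooow4765'.

(0, 45)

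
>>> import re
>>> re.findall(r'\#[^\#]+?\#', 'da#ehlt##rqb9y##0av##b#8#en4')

Scanning left to right: at [2:8] → '#ehlt#'; at [8:15] → '#rqb9y#'; at [15:20] → '#0av#'; at [20:23] → '#b#'.
With no groups in the pattern, `findall` gives back each whole match — 4 here.

['#ehlt#', '#rqb9y#', '#0av#', '#b#']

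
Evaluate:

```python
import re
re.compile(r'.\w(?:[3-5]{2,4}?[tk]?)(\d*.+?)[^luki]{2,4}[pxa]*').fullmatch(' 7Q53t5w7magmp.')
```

None

`fullmatch` succeeds only if the pattern covers the string from start to end.
Here there's no way to consume every character, so the call returns None.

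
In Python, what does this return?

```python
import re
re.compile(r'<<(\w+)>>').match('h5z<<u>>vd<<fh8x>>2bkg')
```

None

`re.match` won't scan ahead — the pattern has to work from the very first character.
Here the pattern fails at index 0, so the call returns None.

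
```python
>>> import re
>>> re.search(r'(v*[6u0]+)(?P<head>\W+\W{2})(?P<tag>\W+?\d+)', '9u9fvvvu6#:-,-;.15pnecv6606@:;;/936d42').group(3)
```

'.15'

The pattern matches zero or more of the literal 'v', then one or more of one of [6u0] (captured); then one or more of a non-word character, then exactly 2 of a non-word character (captured as 'head'); then one or more of a non-word character (lazy), then one or more of a digit (captured as 'tag').
Unlike `match`, `search` isn't anchored — it looks for the pattern anywhere in the string.
The match spans [4:18] → 'vvvu6#:-,-;.15'.
Captured: group 1 = 'vvvu6', group 2 = '#:-,-;', group 3 = '.15'.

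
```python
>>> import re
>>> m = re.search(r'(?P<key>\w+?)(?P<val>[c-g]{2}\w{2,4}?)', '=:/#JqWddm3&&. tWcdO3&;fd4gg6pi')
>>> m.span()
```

The match spans [4:11] → 'JqWddm3'.

(4, 11)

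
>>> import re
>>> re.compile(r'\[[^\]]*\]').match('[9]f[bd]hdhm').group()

'[9]'

`match` is anchored at position 0; if the pattern doesn't fit there, it returns None.
The match spans [0:3] → '[9]'.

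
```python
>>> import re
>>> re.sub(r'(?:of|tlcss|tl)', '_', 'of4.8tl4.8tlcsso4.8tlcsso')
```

Branches in `(...|...)` are attempted left-to-right; the first branch that allows the whole pattern to succeed is taken.
Each match is replaced by '_'.

'_4.8_4.8_o4.8_o'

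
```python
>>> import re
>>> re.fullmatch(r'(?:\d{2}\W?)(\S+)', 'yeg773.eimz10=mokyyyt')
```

This matches exactly 2 of a digit, then optionally a non-word character (non-capturing group); then one or more of a non-whitespace character (captured).
`re.fullmatch` requires the pattern to consume the entire string.
Here the string isn't matched end-to-end, so the call returns None.

None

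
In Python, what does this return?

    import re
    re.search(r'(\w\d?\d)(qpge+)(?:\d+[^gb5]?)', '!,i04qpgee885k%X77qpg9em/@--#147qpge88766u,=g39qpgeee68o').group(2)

The pattern matches a word character, then optionally a digit, then a digit (captured); then the literal 'qpg', then one or more of the literal 'e' (captured); then one or more of a digit, then optionally any character except [gb5] (non-capturing group).
`re.search` tries every starting position until one works.
The match spans [2:14] → 'i04qpgee885k'.
Captured: group 1 = 'i04', group 2 = 'qpgee'.

'qpgee'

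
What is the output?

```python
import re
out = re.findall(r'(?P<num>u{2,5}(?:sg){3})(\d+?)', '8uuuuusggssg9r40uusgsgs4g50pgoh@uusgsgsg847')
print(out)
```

[('uusgsgsg', '8')]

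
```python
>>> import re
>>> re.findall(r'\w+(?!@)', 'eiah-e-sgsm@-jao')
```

`(?!…)`/`(?<!…)` only lets a position through if the neighbouring text does NOT match; no characters are consumed.
Since nothing is captured, `findall` lists the 4 matched substrings directly.

['eiah', 'e', 'sgs', 'jao']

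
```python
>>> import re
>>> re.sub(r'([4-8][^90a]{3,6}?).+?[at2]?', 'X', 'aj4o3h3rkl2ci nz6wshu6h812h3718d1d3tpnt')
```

'ajXrkl2ci nzXXh3Xd3tpnt'

A non-greedy quantifier consumes as few characters as it can — just enough that the remainder of the pattern still matches from where it stops; whatever follows it matches normally.
Every occurrence is swapped for 'X'.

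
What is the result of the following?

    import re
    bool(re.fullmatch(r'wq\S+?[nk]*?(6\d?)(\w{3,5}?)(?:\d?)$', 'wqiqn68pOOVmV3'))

False

`fullmatch` succeeds only if the pattern covers the string from start to end.
Here the string isn't matched end-to-end, so the call returns None, and `bool(None)` is False.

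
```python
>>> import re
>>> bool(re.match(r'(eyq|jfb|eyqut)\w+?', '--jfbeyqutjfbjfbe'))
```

`match` is anchored at position 0; if the pattern doesn't fit there, it returns None.
Here the string doesn't start with a match, so the call returns None, and `bool(None)` is False.

False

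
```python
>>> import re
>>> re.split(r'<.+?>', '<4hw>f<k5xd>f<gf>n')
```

['', 'f', 'f', 'n']

Because the quantifier is non-greedy, it stops expanding at the earliest point where the rest of the pattern can succeed.
Matches to split on: at [0:5] → '<4hw>'; at [6:12] → '<k5xd>'; at [13:17] → '<gf>'.
`split` removes every match and returns the 4 fragments in between.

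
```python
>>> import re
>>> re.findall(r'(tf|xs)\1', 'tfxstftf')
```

['tf']

After group 1 captures some text, `\1` only succeeds where that same text appears again.
One capturing group, so `findall` returns just the captured substring from the one match — 1 in all.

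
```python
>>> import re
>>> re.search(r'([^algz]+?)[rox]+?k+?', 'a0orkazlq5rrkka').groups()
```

('0',)

The match spans [1:5] → '0ork'.
Captured: group 1 = '0'.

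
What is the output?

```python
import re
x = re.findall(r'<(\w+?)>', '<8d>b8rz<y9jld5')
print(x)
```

One capturing group, so `findall` returns just the captured substring from the one match — 1 in all.

['8d']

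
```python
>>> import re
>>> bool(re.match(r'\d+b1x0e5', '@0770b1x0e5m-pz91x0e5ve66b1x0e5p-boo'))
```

Pattern: one or more of a digit; then the literal 'b1x', then the literal '0e5'.
`re.match` only tries the pattern at the start of the string.
Here the string doesn't start with a match, so the call returns None, and `bool(None)` is False.

False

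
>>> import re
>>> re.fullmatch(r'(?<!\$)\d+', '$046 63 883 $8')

None

The negative lookahead/lookbehind blocks any match where the forbidden context is present.
`fullmatch` succeeds only if the pattern covers the string from start to end.
Here there's no way to consume every character, so the call returns None.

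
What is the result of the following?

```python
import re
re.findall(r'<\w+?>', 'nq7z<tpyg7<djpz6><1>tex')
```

Walking the string: at [10:17] → '<djpz6>'; at [17:20] → '<1>'.
With no groups in the pattern, `findall` gives back each whole match — 2 here.

['<djpz6>', '<1>']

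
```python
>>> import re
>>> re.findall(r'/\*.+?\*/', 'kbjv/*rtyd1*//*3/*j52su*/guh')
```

Lazy quantifiers expand one character at a time until the remainder of the pattern can match.
Scanning left to right: at [4:13] → '/*rtyd1*/'; at [13:25] → '/*3/*j52su*/'.
Since nothing is captured, `findall` lists the 2 matched substrings directly.

['/*rtyd1*/', '/*3/*j52su*/']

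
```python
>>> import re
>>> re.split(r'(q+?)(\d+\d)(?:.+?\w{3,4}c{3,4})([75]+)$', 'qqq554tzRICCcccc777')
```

['', 'qqq', '554', '777', '']

The pattern matches one or more of a literal 'q' (lazy) (captured); then one or more of a digit, then a digit (captured); then one or more of any character (lazy), then 3 to 4 of a word character, then 3 to 4 of the literal 'c' (non-capturing group); then one or more of one of [75] (captured); then anchored at the end.
With a capturing group present, the delimiter's captured portion is kept in the result list.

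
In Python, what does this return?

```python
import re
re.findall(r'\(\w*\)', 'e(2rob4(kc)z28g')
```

['(kc)']

Walking the string: at [7:11] → '(kc)'.
No capturing groups, so `findall` returns the 1 full match string.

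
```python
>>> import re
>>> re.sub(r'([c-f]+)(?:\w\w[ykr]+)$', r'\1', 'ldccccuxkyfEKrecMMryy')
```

The pattern matches one or more of a character in [c-f] (captured); then a word character, then a word character, then one or more of one of [ykr] (non-capturing group); then anchored at the end.
Matches: at [14:21] → 'ecMMryy'.
Each match is replaced using the text its own group 1 captured.

'ldccccuxkyfEKrec'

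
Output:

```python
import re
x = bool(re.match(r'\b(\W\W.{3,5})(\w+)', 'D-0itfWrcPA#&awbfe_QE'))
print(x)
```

The pattern matches a word boundary (`\b`, zero-width); then a non-word character, then a non-word character, then 3 to 5 of any character (captured); then one or more of a word character (captured).
`re.match` only tries the pattern at the start of the string.
Here the string doesn't start with a match, so the call returns None, and `bool(None)` is False.

False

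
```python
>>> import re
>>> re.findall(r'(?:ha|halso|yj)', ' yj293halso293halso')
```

Alternation tries branches left to right and keeps the first one that lets the overall match succeed at that position.
Matches: at [1:3] → 'yj'; at [6:8] → 'ha'; at [14:16] → 'ha'.
With no groups in the pattern, `findall` gives back each whole match — 3 here.

['yj', 'ha', 'ha']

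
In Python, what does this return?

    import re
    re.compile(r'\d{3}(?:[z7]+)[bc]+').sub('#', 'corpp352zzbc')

This matches exactly 3 of a digit; then one or more of one of [z7] (non-capturing group); then one or more of one of [bc].
Each match is replaced by '#'.

'corpp#'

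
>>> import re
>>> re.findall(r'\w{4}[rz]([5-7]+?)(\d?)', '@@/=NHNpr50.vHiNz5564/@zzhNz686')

A `+?`/`*?`/`{m,n}?` starts at its minimum and grows only as far as needed for what follows to match.
Multiple groups make `findall` return tuples — one 2-tuple for each match.

[('5', '0'), ('5', '5'), ('6', '8')]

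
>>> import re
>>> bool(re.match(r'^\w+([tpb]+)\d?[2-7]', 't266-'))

False

With `match`, the pattern is implicitly anchored at the beginning.
Here the pattern fails at index 0, so the call returns None, and `bool(None)` is False.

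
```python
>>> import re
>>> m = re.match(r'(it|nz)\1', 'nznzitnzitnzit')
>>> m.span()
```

(0, 4)

`\1` has to match the exact text group 1 already captured.
`re.match` only tries the pattern at the start of the string.
The match spans [0:4] → 'nznz'.
Captured: group 1 = 'nz'.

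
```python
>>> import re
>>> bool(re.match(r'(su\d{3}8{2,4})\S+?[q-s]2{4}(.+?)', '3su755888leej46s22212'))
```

False

`re.match` won't scan ahead — the pattern has to work from the very first character.
Here the pattern fails at index 0, so the call returns None, and `bool(None)` is False.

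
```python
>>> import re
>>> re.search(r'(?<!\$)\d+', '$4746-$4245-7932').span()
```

(2, 5)

Because the assertion is negative and zero-width, positions next to the forbidden text are skipped.
`re.search` tries every starting position until one works.
The match spans [2:5] → '746'.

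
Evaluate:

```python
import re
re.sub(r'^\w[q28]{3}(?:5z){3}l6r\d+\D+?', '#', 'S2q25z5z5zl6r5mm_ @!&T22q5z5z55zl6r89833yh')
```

The `?` after the quantifier makes it lazy — it takes as little as possible before letting the rest of the pattern try.
Each match is replaced by '#'.

'#m_ @!&T22q5z5z55zl6r89833yh'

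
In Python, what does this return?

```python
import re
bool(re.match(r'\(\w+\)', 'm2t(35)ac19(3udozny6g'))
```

False

`re.match` only tries the pattern at the start of the string.
Here position 0 doesn't satisfy it, so the call returns None, and `bool(None)` is False.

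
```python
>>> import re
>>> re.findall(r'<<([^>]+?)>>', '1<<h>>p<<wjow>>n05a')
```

['h', 'wjow']

With a single group, `findall` returns only what that group captured — 2 items.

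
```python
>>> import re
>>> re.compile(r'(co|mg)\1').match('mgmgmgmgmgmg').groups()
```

The backreference `\1` re-matches whatever the first group consumed, character for character.
`re.match` won't scan ahead — the pattern has to work from the very first character.
The match spans [0:4] → 'mgmg'.
Captured: group 1 = 'mg'.

('mg',)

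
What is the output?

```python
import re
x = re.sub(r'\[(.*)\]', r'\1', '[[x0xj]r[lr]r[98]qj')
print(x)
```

Each match is replaced using the text its own group 1 captured.

[x0xj]r[lr]r[98qj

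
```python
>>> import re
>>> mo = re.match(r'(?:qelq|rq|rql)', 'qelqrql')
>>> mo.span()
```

`re.match` only tries the pattern at the start of the string.
The match spans [0:4] → 'qelq'.

(0, 4)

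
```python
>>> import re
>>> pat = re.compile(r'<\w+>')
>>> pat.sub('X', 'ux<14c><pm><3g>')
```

Matches: at [2:7] → '<14c>'; at [7:11] → '<pm>'; at [11:15] → '<3g>'.
Every occurrence is swapped for 'X'.

'uxXXX'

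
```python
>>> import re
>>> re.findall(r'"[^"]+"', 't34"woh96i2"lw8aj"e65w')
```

['"woh96i2"']

No capturing groups, so `findall` returns the 1 full match string.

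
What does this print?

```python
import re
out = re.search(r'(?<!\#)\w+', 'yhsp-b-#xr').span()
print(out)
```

(0, 4)

Because the assertion is negative and zero-width, positions next to the forbidden text are skipped.
Unlike `match`, `search` isn't anchored — it looks for the pattern anywhere in the string.
The match spans [0:4] → 'yhsp'.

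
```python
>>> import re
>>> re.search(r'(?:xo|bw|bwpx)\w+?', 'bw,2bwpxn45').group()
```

Alternation tries branches left to right and keeps the first one that lets the overall match succeed at that position.
`re.search` tries every starting position until one works.
The match spans [4:7] → 'bwp'.

'bwp'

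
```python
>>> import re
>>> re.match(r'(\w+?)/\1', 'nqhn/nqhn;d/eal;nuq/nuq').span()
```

(0, 9)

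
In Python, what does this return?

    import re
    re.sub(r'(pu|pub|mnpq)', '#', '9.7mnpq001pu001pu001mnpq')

Matches: at [3:7] → 'mnpq'; at [10:12] → 'pu'; at [15:17] → 'pu'; at [20:24] → 'mnpq'.
`sub` substitutes '#' at each match site.

'9.7#001#001#001#'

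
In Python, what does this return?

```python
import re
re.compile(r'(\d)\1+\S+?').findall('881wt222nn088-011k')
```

['8', '2', '8', '1']

`\1` is not a pattern — it's the concrete string captured by group 1, re-applied verbatim.
`findall` collects group 1 from each match (4 total).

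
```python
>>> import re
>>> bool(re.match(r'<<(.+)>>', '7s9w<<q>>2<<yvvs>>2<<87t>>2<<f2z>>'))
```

`re.match` only tries the pattern at the start of the string.
Here the pattern fails at index 0, so the call returns None, and `bool(None)` is False.

False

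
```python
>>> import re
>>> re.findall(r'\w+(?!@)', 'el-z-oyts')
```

`(?!…)`/`(?<!…)` only lets a position through if the neighbouring text does NOT match; no characters are consumed.
With no groups in the pattern, `findall` gives back each whole match — 3 here.

['el', 'z', 'oyts']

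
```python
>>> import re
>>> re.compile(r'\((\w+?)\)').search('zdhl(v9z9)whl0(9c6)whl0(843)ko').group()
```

`re.search` scans for the first position where the pattern succeeds.
The match spans [4:10] → '(v9z9)'.
Captured: group 1 = 'v9z9'.

'(v9z9)'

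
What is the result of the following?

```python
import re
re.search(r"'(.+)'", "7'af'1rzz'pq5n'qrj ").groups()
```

Unlike `match`, `search` isn't anchored — it looks for the pattern anywhere in the string.
The match spans [1:15] → "'af'1rzz'pq5n'".
Captured: group 1 = "af'1rzz'pq5n".

("af'1rzz'pq5n",)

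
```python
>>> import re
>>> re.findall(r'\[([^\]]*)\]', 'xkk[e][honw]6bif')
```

Matches: at [3:6] match '[e]', group 1 = 'e'; at [6:12] match '[honw]', group 1 = 'honw'.
`findall` collects group 1 from each match (2 total).

['e', 'honw']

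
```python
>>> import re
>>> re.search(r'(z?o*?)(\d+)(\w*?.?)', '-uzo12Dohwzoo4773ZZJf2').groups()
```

('zo', '12', 'D')

The match spans [2:7] → 'zo12D'.
Captured: group 1 = 'zo', group 2 = '12', group 3 = 'D'.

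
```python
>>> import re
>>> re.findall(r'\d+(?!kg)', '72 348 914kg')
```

['72', '348', '91']

`(?!…)`/`(?<!…)` only lets a position through if the neighbouring text does NOT match; no characters are consumed.
Scanning left to right: at [0:2] → '72'; at [3:6] → '348'; at [7:9] → '91'.
With no groups in the pattern, `findall` gives back each whole match — 3 here.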